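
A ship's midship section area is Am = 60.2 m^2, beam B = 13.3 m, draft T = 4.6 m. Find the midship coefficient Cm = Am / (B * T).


Formula: Cm = Am / (B * T)
Step 1 — B * T = 13.3 * 4.6 = 61.18 m^2
Step 2 — Cm = 60.2 / 61.18 ≈ 0.98398 (5 s.f.)

0.98398


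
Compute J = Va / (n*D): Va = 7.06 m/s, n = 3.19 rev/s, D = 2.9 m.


Formula: J = Va / (n * D)
Step 1 — n * D = 3.19 * 2.9 = 9.251
Step 2 — J = 7.06 / 9.251 ≈ 0.76316 (5 s.f.)

0.76316


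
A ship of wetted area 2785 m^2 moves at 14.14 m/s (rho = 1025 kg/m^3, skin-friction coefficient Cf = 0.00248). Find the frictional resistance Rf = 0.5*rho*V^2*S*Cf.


Formula: Rf = 0.5 * rho * V^2 * S * Cf
Step 1 — V^2 = 14.14^2 = 199.9396
Step 2 — 0.5 * rho * V^2 = 0.5 * 1025 * 199.9396 = 102469.045
Step 3 — Rf = 102469.045 * 2785 * 0.00248 ≈ 707730 N (5 s.f.)

707730 N


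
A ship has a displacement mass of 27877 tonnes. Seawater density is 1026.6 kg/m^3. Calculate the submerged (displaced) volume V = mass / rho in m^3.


Formula: V = mass / rho
Step 1 — convert tonnes to kg: 27877 t * 1000 = 27877000 kg
Step 2 — V = 27877000 / 1026.6 ≈ 27155 m^3 (5 s.f.)

27155 m^3


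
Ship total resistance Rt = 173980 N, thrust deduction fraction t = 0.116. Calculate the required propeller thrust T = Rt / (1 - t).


Formula: T = Rt / (1 - t)
Step 1 — (1 - t) = 1 - 0.116 = 0.884
Step 2 — T = 173980 / 0.884 ≈ 196810 N (5 s.f.)

196810 N


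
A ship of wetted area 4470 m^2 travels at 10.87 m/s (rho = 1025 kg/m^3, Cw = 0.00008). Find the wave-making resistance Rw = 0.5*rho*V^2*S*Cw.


Formula: Rw = 0.5 * rho * V^2 * S * Cw
Step 1 — V^2 = 10.87^2 = 118.1569
Step 2 — 0.5 * rho * V^2 = 0.5 * 1025 * 118.1569 = 60555.41125
Step 3 — Rw = 60555.41125 * 4470 * 0.00008 ≈ 21655 N (5 s.f.)

21655 N


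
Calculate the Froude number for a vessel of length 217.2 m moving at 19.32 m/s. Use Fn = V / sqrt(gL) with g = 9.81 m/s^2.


Formula: Fn = V / sqrt(g * L)
Step 1 — g * L = 9.81 * 217.2 = 2130.732
Step 2 — sqrt(g * L) = sqrt(2130.732) = 46.159853
Step 3 — Fn = 19.32 / 46.159853 ≈ 0.41855 (5 s.f.)

0.41855


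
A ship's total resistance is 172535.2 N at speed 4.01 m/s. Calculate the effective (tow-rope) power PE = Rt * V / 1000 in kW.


Formula: PE = Rt * V / 1000 (kW)
Step 1 — PE (W) = 172535.2 * 4.01 = 691866.152 W
Step 2 — PE (kW) = 691866.152 / 1000 ≈ 691.87 kW (5 s.f.)

691.87 kW


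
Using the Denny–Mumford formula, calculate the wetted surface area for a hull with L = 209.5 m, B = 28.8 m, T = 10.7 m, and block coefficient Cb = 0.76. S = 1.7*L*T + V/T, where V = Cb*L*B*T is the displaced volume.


Formula: S = 1.7*L*T + V/T with V = Cb*L*B*T, i.e. S = L * (1.7*T + Cb*B)
Step 1 — 1.7*T = 1.7 * 10.7 = 18.19 m
Step 2 — Cb*B = 0.76 * 28.8 = 21.888 m
Step 3 — 1.7*T + Cb*B = 18.19 + 21.888 = 40.078 m
Step 4 — S = 209.5 * 40.078 ≈ 8396.3 m^2 (5 s.f.)

8396.3 m^2


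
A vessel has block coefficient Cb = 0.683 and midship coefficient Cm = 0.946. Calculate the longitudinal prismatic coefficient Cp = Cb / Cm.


Formula: Cp = Cb / Cm
Substituting: Cp = 0.683 / 0.946
Result: Cp ≈ 0.72199 (5 s.f.)

0.72199


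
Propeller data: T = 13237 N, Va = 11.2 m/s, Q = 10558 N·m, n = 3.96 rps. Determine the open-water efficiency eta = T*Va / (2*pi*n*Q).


Formula: eta = T * Va / (2 * pi * n * Q)
Step 1 — numerator = T * Va = 13237 * 11.2 = 148254.4
Step 2 — 2 * pi * n = 2 * pi * 3.96 = 24.881414
Step 3 — denominator = 24.881414 * 10558 = 262697.97
Step 4 — eta = 148254.4 / 262697.97 ≈ 0.56435 (5 s.f.)

0.56435


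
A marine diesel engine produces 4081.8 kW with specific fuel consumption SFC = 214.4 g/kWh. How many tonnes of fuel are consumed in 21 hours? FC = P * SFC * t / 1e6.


Formula: FC (tonnes) = P * SFC * t / 1,000,000
Step 1 — P * SFC * t = 4081.8 * 214.4 * 21 = 18377896.32 g
Step 2 — FC (tonnes) = 18377896.32 / 1,000,000 ≈ 18.378 tonnes (5 s.f.)

18.378 tonnes


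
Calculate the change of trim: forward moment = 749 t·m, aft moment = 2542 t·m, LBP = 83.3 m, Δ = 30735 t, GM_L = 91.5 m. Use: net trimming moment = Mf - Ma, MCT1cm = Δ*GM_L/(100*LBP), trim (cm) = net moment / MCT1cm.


Formula: net trimming moment = Mf - Ma; MCT1cm = Δ*GM_L/(100*LBP); trim = net moment / MCT1cm
Step 1 — net trimming moment = 749 - 2542 = -1793 t·m
Step 2 — MCT1cm = 30735 * 91.5 / (100 * 83.3) = 337.6053 t·m/cm
Step 3 — trim = -1793 / 337.6053 ≈ -5.3109 cm (5 s.f.)

-5.3109 cm


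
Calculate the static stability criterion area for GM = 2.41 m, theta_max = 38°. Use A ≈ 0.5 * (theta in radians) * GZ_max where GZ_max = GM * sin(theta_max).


Formula: GZ_max = GM * sin(theta); Area = 0.5 * theta_rad * GZ_max
Step 1 — GZ_max = 2.41 * sin(38°) = 2.41 * 0.615661 = 1.483743 m
Step 2 — theta_rad = 38 * pi/180 = 0.663225 rad
Step 3 — Area = 0.5 * 0.663225 * 1.483743 ≈ 0.49203 m·rad (5 s.f.)

0.49203 m·rad


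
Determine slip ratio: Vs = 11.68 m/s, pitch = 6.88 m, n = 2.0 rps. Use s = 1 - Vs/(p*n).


Formula: s = 1 - Vs / (p * n)
Step 1 — p * n = 6.88 * 2.0 = 13.76
Step 2 — Vs / (p*n) = 11.68 / 13.76 = 0.848837 (6 d.p.)
Step 3 — s = 1 - 0.848837 = 0.151163

0.151163


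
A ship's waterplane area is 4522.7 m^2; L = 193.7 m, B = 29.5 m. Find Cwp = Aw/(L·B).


Formula: Cwp = Aw / (L * B)
Step 1 — L * B = 193.7 * 29.5 = 5714.15 m^2
Step 2 — Cwp = 4522.7 / 5714.15 ≈ 0.79149 (5 s.f.)

0.79149


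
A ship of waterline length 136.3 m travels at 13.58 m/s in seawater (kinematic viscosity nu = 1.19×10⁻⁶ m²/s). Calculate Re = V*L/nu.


Formula: Re = V * L / nu
Step 1 — V * L = 13.58 * 136.3 = 1850.954 m^2/s
Step 2 — Re = 1850.954 / 1.19e-6 = 1.56e+09

1.56e+09


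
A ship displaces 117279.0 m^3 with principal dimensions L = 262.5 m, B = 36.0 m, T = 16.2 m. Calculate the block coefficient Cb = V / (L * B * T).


Formula: Cb = V / (L * B * T)
Step 1 — L * B * T = 262.5 * 36.0 * 16.2 = 153090.0 m^3
Step 2 — Cb = 117279.0 / 153090.0 ≈ 0.76608 (5 s.f.)

0.76608


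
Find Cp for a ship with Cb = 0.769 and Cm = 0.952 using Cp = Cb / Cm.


Formula: Cp = Cb / Cm
Substituting: Cp = 0.769 / 0.952
Result: Cp ≈ 0.80777 (5 s.f.)

0.80777


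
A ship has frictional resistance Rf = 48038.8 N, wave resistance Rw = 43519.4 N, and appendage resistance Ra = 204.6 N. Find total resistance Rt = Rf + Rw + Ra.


Formula: Rt = Rf + Rw + Ra
Substituting: Rt = 48038.8 + 43519.4 + 204.6
Result: Rt = 91762.8 N

91762.8 N


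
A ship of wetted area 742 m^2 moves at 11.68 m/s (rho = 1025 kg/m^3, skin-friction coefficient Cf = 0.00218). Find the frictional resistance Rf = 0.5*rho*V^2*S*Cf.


Formula: Rf = 0.5 * rho * V^2 * S * Cf
Step 1 — V^2 = 11.68^2 = 136.4224
Step 2 — 0.5 * rho * V^2 = 0.5 * 1025 * 136.4224 = 69916.48
Step 3 — Rf = 69916.48 * 742 * 0.00218 ≈ 113090 N (5 s.f.)

113090 N


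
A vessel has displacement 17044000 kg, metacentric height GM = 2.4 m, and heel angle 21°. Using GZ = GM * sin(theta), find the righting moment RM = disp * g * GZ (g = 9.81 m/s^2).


Formula: GZ = GM * sin(theta); RM = disp * g * GZ
Step 1 — GZ = 2.4 * sin(21°) = 2.4 * 0.358368 = 0.860083 m
Step 2 — RM = 17044000 * 9.81 * 0.860083 ≈ 143810000 N·m (5 s.f.)

143810000 N·m


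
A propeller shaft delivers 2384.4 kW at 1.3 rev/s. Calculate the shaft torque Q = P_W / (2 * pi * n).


Formula: Q = P_W / (2 * pi * n)
Step 1 — P_W = 2384.4 kW * 1000 = 2384400.0 W
Step 2 — 2 * pi * n = 2 * pi * 1.3 = 8.168141
Step 3 — Q = 2384400.0 / 8.168141 ≈ 291910 N·m (5 s.f.)

291910 N·m


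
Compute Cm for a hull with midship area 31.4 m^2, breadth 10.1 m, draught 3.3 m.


Formula: Cm = Am / (B * T)
Step 1 — B * T = 10.1 * 3.3 = 33.33 m^2
Step 2 — Cm = 31.4 / 33.33 ≈ 0.94209 (5 s.f.)

0.94209


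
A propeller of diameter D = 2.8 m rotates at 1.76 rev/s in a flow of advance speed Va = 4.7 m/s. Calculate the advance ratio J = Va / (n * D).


Formula: J = Va / (n * D)
Step 1 — n * D = 1.76 * 2.8 = 4.928
Step 2 — J = 4.7 / 4.928 ≈ 0.95373 (5 s.f.)

0.95373


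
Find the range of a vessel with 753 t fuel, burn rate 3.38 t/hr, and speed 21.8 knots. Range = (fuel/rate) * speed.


Formula: endurance = fuel / rate; range = endurance * speed
Step 1 — endurance = 753 / 3.38 = 222.7811 hours
Step 2 — range = 222.7811 * 21.8 ≈ 4856.6 nautical miles (5 s.f.)

4856.6 NM


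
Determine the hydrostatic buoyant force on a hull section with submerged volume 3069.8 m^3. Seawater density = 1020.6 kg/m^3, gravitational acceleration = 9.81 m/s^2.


Formula: Fb = rho * g * V
Substituting: Fb = 1020.6 * 9.81 * 3069.8
Intermediate: 1020.6 * 9.81 = 10012.086
Result: Fb = 10012.086 * 3069.8 ≈ 30735000 N (5 s.f.)

30735000 N


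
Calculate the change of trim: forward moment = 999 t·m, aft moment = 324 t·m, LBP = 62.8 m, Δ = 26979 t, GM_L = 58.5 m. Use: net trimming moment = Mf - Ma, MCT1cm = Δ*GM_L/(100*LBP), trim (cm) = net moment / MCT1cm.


Formula: net trimming moment = Mf - Ma; MCT1cm = Δ*GM_L/(100*LBP); trim = net moment / MCT1cm
Step 1 — net trimming moment = 999 - 324 = 675 t·m
Step 2 — MCT1cm = 26979 * 58.5 / (100 * 62.8) = 251.3171 t·m/cm
Step 3 — trim = 675 / 251.3171 ≈ 2.6858 cm (5 s.f.)

2.6858 cm


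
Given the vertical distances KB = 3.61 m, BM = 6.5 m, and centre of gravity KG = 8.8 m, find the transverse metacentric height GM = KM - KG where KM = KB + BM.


Formula: GM = KB + BM - KG
Step 1 — KM = KB + BM = 3.61 + 6.5 = 10.11 m
Step 2 — GM = KM - KG = 10.11 - 8.8 = 1.31 m

1.31 m


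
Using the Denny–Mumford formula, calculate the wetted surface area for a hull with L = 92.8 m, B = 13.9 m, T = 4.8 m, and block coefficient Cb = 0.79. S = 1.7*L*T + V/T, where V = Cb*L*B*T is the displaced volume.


Formula: S = 1.7*L*T + V/T with V = Cb*L*B*T, i.e. S = L * (1.7*T + Cb*B)
Step 1 — 1.7*T = 1.7 * 4.8 = 8.16 m
Step 2 — Cb*B = 0.79 * 13.9 = 10.981 m
Step 3 — 1.7*T + Cb*B = 8.16 + 10.981 = 19.141 m
Step 4 — S = 92.8 * 19.141 ≈ 1776.3 m^2 (5 s.f.)

1776.3 m^2


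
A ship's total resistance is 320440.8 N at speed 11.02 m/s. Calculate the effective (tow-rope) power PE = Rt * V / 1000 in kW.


Formula: PE = Rt * V / 1000 (kW)
Step 1 — PE (W) = 320440.8 * 11.02 = 3531257.616 W
Step 2 — PE (kW) = 3531257.616 / 1000 ≈ 3531.3 kW (5 s.f.)

3531.3 kW


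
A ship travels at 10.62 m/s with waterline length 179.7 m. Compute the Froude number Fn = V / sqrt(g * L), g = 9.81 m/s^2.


Formula: Fn = V / sqrt(g * L)
Step 1 — g * L = 9.81 * 179.7 = 1762.857
Step 2 — sqrt(g * L) = sqrt(1762.857) = 41.986391
Step 3 — Fn = 10.62 / 41.986391 ≈ 0.25294 (5 s.f.)

0.25294


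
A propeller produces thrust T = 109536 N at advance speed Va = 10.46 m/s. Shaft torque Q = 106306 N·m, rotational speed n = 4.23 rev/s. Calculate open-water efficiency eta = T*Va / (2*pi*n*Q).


Formula: eta = T * Va / (2 * pi * n * Q)
Step 1 — numerator = T * Va = 109536 * 10.46 = 1145746.56
Step 2 — 2 * pi * n = 2 * pi * 4.23 = 26.577874
Step 3 — denominator = 26.577874 * 106306 = 2825387.47
Step 4 — eta = 1145746.56 / 2825387.47 ≈ 0.40552 (5 s.f.)

0.40552


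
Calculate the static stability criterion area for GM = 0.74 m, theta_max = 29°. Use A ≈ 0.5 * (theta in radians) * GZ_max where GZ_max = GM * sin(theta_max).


Formula: GZ_max = GM * sin(theta); Area = 0.5 * theta_rad * GZ_max
Step 1 — GZ_max = 0.74 * sin(29°) = 0.74 * 0.48481 = 0.358759 m
Step 2 — theta_rad = 29 * pi/180 = 0.506145 rad
Step 3 — Area = 0.5 * 0.506145 * 0.358759 ≈ 0.090792 m·rad (5 s.f.)

0.090792 m·rad


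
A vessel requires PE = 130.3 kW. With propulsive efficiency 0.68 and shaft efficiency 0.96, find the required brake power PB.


Formula: PB = PE / (eta_D * eta_S)
Step 1 — combined efficiency = eta_D * eta_S = 0.68 * 0.96 = 0.6528
Step 2 — PB = 130.3 / 0.6528 ≈ 199.60 kW (5 s.f.)

199.60 kW


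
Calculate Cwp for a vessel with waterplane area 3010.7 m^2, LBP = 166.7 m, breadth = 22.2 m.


Formula: Cwp = Aw / (L * B)
Step 1 — L * B = 166.7 * 22.2 = 3700.74 m^2
Step 2 — Cwp = 3010.7 / 3700.74 ≈ 0.81354 (5 s.f.)

0.81354


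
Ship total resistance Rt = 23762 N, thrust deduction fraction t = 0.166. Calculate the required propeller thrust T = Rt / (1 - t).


Formula: T = Rt / (1 - t)
Step 1 — (1 - t) = 1 - 0.166 = 0.834
Step 2 — T = 23762 / 0.834 ≈ 28492 N (5 s.f.)

28492 N


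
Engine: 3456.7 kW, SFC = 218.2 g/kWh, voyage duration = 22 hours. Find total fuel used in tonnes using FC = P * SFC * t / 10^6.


Formula: FC (tonnes) = P * SFC * t / 1,000,000
Step 1 — P * SFC * t = 3456.7 * 218.2 * 22 = 16593542.68 g
Step 2 — FC (tonnes) = 16593542.68 / 1,000,000 ≈ 16.594 tonnes (5 s.f.)

16.594 tonnes


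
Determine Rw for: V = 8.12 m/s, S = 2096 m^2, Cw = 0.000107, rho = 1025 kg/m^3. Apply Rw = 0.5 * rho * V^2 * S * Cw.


Formula: Rw = 0.5 * rho * V^2 * S * Cw
Step 1 — V^2 = 8.12^2 = 65.9344
Step 2 — 0.5 * rho * V^2 = 0.5 * 1025 * 65.9344 = 33791.38
Step 3 — Rw = 33791.38 * 2096 * 0.000107 ≈ 7578.5 N (5 s.f.)

7578.5 N


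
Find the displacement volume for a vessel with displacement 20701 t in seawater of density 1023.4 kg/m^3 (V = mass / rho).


Formula: V = mass / rho
Step 1 — convert tonnes to kg: 20701 t * 1000 = 20701000 kg
Step 2 — V = 20701000 / 1023.4 ≈ 20228 m^3 (5 s.f.)

20228 m^3


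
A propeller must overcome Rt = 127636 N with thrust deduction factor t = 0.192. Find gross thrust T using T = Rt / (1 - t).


Formula: T = Rt / (1 - t)
Step 1 — (1 - t) = 1 - 0.192 = 0.808
Step 2 — T = 127636 / 0.808 ≈ 157970 N (5 s.f.)

157970 N


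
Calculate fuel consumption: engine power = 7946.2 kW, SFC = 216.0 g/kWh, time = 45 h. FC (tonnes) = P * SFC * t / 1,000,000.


Formula: FC (tonnes) = P * SFC * t / 1,000,000
Step 1 — P * SFC * t = 7946.2 * 216.0 * 45 = 77237064.0 g
Step 2 — FC (tonnes) = 77237064.0 / 1,000,000 ≈ 77.237 tonnes (5 s.f.)

77.237 tonnes


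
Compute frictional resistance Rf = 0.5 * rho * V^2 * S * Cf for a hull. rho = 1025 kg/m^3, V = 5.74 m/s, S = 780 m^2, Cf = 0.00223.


Formula: Rf = 0.5 * rho * V^2 * S * Cf
Step 1 — V^2 = 5.74^2 = 32.9476
Step 2 — 0.5 * rho * V^2 = 0.5 * 1025 * 32.9476 = 16885.645
Step 3 — Rf = 16885.645 * 780 * 0.00223 ≈ 29371 N (5 s.f.)

29371 N


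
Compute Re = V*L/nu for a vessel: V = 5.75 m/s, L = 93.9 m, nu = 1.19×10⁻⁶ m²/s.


Formula: Re = V * L / nu
Step 1 — V * L = 5.75 * 93.9 = 539.925 m^2/s
Step 2 — Re = 539.925 / 1.19e-6 = 4.54e+08

4.54e+08


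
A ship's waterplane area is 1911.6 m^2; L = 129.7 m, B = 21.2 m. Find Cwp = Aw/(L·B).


Formula: Cwp = Aw / (L * B)
Step 1 — L * B = 129.7 * 21.2 = 2749.64 m^2
Step 2 — Cwp = 1911.6 / 2749.64 ≈ 0.69522 (5 s.f.)

0.69522


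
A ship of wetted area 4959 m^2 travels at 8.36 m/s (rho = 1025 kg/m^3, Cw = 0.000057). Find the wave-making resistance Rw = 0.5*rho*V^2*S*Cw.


Formula: Rw = 0.5 * rho * V^2 * S * Cw
Step 1 — V^2 = 8.36^2 = 69.8896
Step 2 — 0.5 * rho * V^2 = 0.5 * 1025 * 69.8896 = 35818.42
Step 3 — Rw = 35818.42 * 4959 * 0.000057 ≈ 10125 N (5 s.f.)

10125 N


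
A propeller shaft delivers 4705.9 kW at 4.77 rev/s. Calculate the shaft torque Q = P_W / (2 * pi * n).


Formula: Q = P_W / (2 * pi * n)
Step 1 — P_W = 4705.9 kW * 1000 = 4705900.0 W
Step 2 — 2 * pi * n = 2 * pi * 4.77 = 29.970794
Step 3 — Q = 4705900.0 / 29.970794 ≈ 157020 N·m (5 s.f.)

157020 N·m


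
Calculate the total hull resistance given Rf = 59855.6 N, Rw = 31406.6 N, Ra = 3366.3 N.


Formula: Rt = Rf + Rw + Ra
Substituting: Rt = 59855.6 + 31406.6 + 3366.3
Result: Rt = 94628.5 N

94628.5 N


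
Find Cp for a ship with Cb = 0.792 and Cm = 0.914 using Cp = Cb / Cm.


Formula: Cp = Cb / Cm
Substituting: Cp = 0.792 / 0.914
Result: Cp ≈ 0.86652 (5 s.f.)

0.86652


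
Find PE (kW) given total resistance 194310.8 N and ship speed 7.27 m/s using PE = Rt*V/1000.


Formula: PE = Rt * V / 1000 (kW)
Step 1 — PE (W) = 194310.8 * 7.27 = 1412639.516 W
Step 2 — PE (kW) = 1412639.516 / 1000 ≈ 1412.6 kW (5 s.f.)

1412.6 kW


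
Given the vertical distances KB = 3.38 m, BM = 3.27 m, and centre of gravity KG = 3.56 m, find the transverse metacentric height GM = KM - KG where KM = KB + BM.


Formula: GM = KB + BM - KG
Step 1 — KM = KB + BM = 3.38 + 3.27 = 6.65 m
Step 2 — GM = KM - KG = 6.65 - 3.56 = 3.09 m

3.09 m


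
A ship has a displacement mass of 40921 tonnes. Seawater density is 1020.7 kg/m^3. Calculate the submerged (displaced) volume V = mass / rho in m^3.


Formula: V = mass / rho
Step 1 — convert tonnes to kg: 40921 t * 1000 = 40921000 kg
Step 2 — V = 40921000 / 1020.7 ≈ 40091 m^3 (5 s.f.)

40091 m^3


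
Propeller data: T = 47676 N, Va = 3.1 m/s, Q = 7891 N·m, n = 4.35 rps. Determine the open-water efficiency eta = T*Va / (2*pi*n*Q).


Formula: eta = T * Va / (2 * pi * n * Q)
Step 1 — numerator = T * Va = 47676 * 3.1 = 147795.6
Step 2 — 2 * pi * n = 2 * pi * 4.35 = 27.331856
Step 3 — denominator = 27.331856 * 7891 = 215675.68
Step 4 — eta = 147795.6 / 215675.68 ≈ 0.68527 (5 s.f.)

0.68527


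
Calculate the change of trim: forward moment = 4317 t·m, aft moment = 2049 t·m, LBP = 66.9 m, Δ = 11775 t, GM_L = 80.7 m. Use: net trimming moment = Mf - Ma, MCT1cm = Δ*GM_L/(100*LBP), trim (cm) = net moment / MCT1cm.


Formula: net trimming moment = Mf - Ma; MCT1cm = Δ*GM_L/(100*LBP); trim = net moment / MCT1cm
Step 1 — net trimming moment = 4317 - 2049 = 2268 t·m
Step 2 — MCT1cm = 11775 * 80.7 / (100 * 66.9) = 142.0392 t·m/cm
Step 3 — trim = 2268 / 142.0392 ≈ 15.967 cm (5 s.f.)

15.967 cm


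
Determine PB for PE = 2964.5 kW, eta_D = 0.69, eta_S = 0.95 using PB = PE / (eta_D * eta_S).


Formula: PB = PE / (eta_D * eta_S)
Step 1 — combined efficiency = eta_D * eta_S = 0.69 * 0.95 = 0.6555
Step 2 — PB = 2964.5 / 0.6555 ≈ 4522.5 kW (5 s.f.)

4522.5 kW


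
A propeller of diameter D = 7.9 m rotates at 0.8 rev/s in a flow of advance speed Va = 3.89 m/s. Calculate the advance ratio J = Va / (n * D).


Formula: J = Va / (n * D)
Step 1 — n * D = 0.8 * 7.9 = 6.32
Step 2 — J = 3.89 / 6.32 ≈ 0.61551 (5 s.f.)

0.61551


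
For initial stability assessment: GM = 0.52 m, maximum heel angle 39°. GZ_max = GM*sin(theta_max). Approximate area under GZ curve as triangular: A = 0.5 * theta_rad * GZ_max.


Formula: GZ_max = GM * sin(theta); Area = 0.5 * theta_rad * GZ_max
Step 1 — GZ_max = 0.52 * sin(39°) = 0.52 * 0.62932 = 0.327246 m
Step 2 — theta_rad = 39 * pi/180 = 0.680678 rad
Step 3 — Area = 0.5 * 0.680678 * 0.327246 ≈ 0.11137 m·rad (5 s.f.)

0.11137 m·rad


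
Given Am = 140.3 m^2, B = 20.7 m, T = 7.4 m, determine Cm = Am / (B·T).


Formula: Cm = Am / (B * T)
Step 1 — B * T = 20.7 * 7.4 = 153.18 m^2
Step 2 — Cm = 140.3 / 153.18 ≈ 0.91592 (5 s.f.)

0.91592


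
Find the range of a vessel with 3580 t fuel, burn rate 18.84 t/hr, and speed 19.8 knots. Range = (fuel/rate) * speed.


Formula: endurance = fuel / rate; range = endurance * speed
Step 1 — endurance = 3580 / 18.84 = 190.0212 hours
Step 2 — range = 190.0212 * 19.8 ≈ 3762.4 nautical miles (5 s.f.)

3762.4 NM


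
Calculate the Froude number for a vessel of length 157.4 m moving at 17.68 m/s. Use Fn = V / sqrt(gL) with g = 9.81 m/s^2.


Formula: Fn = V / sqrt(g * L)
Step 1 — g * L = 9.81 * 157.4 = 1544.094
Step 2 — sqrt(g * L) = sqrt(1544.094) = 39.294962
Step 3 — Fn = 17.68 / 39.294962 ≈ 0.44993 (5 s.f.)

0.44993


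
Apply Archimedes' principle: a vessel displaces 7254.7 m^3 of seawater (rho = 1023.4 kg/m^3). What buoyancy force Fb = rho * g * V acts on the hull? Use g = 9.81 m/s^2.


Formula: Fb = rho * g * V
Substituting: Fb = 1023.4 * 9.81 * 7254.7
Intermediate: 1023.4 * 9.81 = 10039.554
Result: Fb = 10039.554 * 7254.7 ≈ 72834000 N (5 s.f.)

72834000 N


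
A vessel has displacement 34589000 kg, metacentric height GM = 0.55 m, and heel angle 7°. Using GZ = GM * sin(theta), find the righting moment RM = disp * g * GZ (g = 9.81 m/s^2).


Formula: GZ = GM * sin(theta); RM = disp * g * GZ
Step 1 — GZ = 0.55 * sin(7°) = 0.55 * 0.121869 = 0.067028 m
Step 2 — RM = 34589000 * 9.81 * 0.067028 ≈ 22744000 N·m (5 s.f.)

22744000 N·m


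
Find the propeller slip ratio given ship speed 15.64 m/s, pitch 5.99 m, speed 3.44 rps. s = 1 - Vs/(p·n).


Formula: s = 1 - Vs / (p * n)
Step 1 — p * n = 5.99 * 3.44 = 20.6056
Step 2 — Vs / (p*n) = 15.64 / 20.6056 = 0.759017 (6 d.p.)
Step 3 — s = 1 - 0.759017 = 0.240983

0.240983


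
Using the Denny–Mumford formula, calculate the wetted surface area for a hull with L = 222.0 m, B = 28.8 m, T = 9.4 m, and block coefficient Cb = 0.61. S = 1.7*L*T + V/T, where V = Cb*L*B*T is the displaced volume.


Formula: S = 1.7*L*T + V/T with V = Cb*L*B*T, i.e. S = L * (1.7*T + Cb*B)
Step 1 — 1.7*T = 1.7 * 9.4 = 15.98 m
Step 2 — Cb*B = 0.61 * 28.8 = 17.568 m
Step 3 — 1.7*T + Cb*B = 15.98 + 17.568 = 33.548 m
Step 4 — S = 222.0 * 33.548 ≈ 7447.7 m^2 (5 s.f.)

7447.7 m^2


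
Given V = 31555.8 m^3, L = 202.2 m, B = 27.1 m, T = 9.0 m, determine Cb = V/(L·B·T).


Formula: Cb = V / (L * B * T)
Step 1 — L * B * T = 202.2 * 27.1 * 9.0 = 49316.58 m^3
Step 2 — Cb = 31555.8 / 49316.58 ≈ 0.63986 (5 s.f.)

0.63986


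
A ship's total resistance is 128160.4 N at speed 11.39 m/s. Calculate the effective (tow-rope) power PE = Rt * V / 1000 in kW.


Formula: PE = Rt * V / 1000 (kW)
Step 1 — PE (W) = 128160.4 * 11.39 = 1459746.956 W
Step 2 — PE (kW) = 1459746.956 / 1000 ≈ 1459.7 kW (5 s.f.)

1459.7 kW


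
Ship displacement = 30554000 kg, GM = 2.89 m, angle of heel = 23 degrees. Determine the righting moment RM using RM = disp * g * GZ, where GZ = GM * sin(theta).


Formula: GZ = GM * sin(theta); RM = disp * g * GZ
Step 1 — GZ = 2.89 * sin(23°) = 2.89 * 0.390731 = 1.129213 m
Step 2 — RM = 30554000 * 9.81 * 1.129213 ≈ 338460000 N·m (5 s.f.)

338460000 N·m


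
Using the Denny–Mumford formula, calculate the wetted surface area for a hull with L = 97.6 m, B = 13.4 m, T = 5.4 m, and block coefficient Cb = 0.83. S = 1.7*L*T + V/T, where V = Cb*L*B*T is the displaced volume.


Formula: S = 1.7*L*T + V/T with V = Cb*L*B*T, i.e. S = L * (1.7*T + Cb*B)
Step 1 — 1.7*T = 1.7 * 5.4 = 9.18 m
Step 2 — Cb*B = 0.83 * 13.4 = 11.122 m
Step 3 — 1.7*T + Cb*B = 9.18 + 11.122 = 20.302 m
Step 4 — S = 97.6 * 20.302 ≈ 1981.5 m^2 (5 s.f.)

1981.5 m^2


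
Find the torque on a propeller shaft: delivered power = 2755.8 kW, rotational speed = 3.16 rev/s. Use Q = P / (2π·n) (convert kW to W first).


Formula: Q = P_W / (2 * pi * n)
Step 1 — P_W = 2755.8 kW * 1000 = 2755800.0 W
Step 2 — 2 * pi * n = 2 * pi * 3.16 = 19.854866
Step 3 — Q = 2755800.0 / 19.854866 ≈ 138800 N·m (5 s.f.)

138800 N·m


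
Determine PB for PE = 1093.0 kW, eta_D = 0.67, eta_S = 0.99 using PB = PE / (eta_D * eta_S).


Formula: PB = PE / (eta_D * eta_S)
Step 1 — combined efficiency = eta_D * eta_S = 0.67 * 0.99 = 0.6633
Step 2 — PB = 1093.0 / 0.6633 ≈ 1647.8 kW (5 s.f.)

1647.8 kW


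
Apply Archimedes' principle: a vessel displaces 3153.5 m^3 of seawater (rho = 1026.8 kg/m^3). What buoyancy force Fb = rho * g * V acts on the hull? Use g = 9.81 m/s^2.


Formula: Fb = rho * g * V
Substituting: Fb = 1026.8 * 9.81 * 3153.5
Intermediate: 1026.8 * 9.81 = 10072.908
Result: Fb = 10072.908 * 3153.5 ≈ 31765000 N (5 s.f.)

31765000 N


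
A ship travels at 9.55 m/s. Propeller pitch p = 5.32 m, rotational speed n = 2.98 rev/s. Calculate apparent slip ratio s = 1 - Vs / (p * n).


Formula: s = 1 - Vs / (p * n)
Step 1 — p * n = 5.32 * 2.98 = 15.8536
Step 2 — Vs / (p*n) = 9.55 / 15.8536 = 0.602387 (6 d.p.)
Step 3 — s = 1 - 0.602387 = 0.397613

0.397613


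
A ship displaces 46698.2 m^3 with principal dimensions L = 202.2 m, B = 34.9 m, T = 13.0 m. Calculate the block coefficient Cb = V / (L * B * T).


Formula: Cb = V / (L * B * T)
Step 1 — L * B * T = 202.2 * 34.9 * 13.0 = 91738.14 m^3
Step 2 — Cb = 46698.2 / 91738.14 ≈ 0.50904 (5 s.f.)

0.50904


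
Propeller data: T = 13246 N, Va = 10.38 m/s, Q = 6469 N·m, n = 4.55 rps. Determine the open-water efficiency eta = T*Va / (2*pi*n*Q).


Formula: eta = T * Va / (2 * pi * n * Q)
Step 1 — numerator = T * Va = 13246 * 10.38 = 137493.48
Step 2 — 2 * pi * n = 2 * pi * 4.55 = 28.588493
Step 3 — denominator = 28.588493 * 6469 = 184938.96
Step 4 — eta = 137493.48 / 184938.96 ≈ 0.74345 (5 s.f.)

0.74345


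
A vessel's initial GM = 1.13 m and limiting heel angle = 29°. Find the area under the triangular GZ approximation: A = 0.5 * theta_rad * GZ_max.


Formula: GZ_max = GM * sin(theta); Area = 0.5 * theta_rad * GZ_max
Step 1 — GZ_max = 1.13 * sin(29°) = 1.13 * 0.48481 = 0.547835 m
Step 2 — theta_rad = 29 * pi/180 = 0.506145 rad
Step 3 — Area = 0.5 * 0.506145 * 0.547835 ≈ 0.13864 m·rad (5 s.f.)

0.13864 m·rad


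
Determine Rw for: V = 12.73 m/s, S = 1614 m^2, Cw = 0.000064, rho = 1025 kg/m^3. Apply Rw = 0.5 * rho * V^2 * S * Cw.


Formula: Rw = 0.5 * rho * V^2 * S * Cw
Step 1 — V^2 = 12.73^2 = 162.0529
Step 2 — 0.5 * rho * V^2 = 0.5 * 1025 * 162.0529 = 83052.11125
Step 3 — Rw = 83052.11125 * 1614 * 0.000064 ≈ 8579.0 N (5 s.f.)

8579.0 N


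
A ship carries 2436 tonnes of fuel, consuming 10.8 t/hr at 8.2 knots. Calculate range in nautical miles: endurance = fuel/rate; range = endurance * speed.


Formula: endurance = fuel / rate; range = endurance * speed
Step 1 — endurance = 2436 / 10.8 = 225.5556 hours
Step 2 — range = 225.5556 * 8.2 ≈ 1849.6 nautical miles (5 s.f.)

1849.6 NM


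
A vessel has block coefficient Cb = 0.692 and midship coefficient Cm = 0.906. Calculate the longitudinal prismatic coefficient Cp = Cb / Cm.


Formula: Cp = Cb / Cm
Substituting: Cp = 0.692 / 0.906
Result: Cp ≈ 0.76380 (5 s.f.)

0.76380


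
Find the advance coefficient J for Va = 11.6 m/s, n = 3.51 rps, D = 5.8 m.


Formula: J = Va / (n * D)
Step 1 — n * D = 3.51 * 5.8 = 20.358
Step 2 — J = 11.6 / 20.358 ≈ 0.56980 (5 s.f.)

0.56980


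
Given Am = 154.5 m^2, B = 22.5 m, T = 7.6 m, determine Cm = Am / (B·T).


Formula: Cm = Am / (B * T)
Step 1 — B * T = 22.5 * 7.6 = 171.0 m^2
Step 2 — Cm = 154.5 / 171.0 ≈ 0.90351 (5 s.f.)

0.90351


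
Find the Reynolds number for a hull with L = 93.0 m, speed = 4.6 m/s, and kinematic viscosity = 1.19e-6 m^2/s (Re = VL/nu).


Formula: Re = V * L / nu
Step 1 — V * L = 4.6 * 93.0 = 427.8 m^2/s
Step 2 — Re = 427.8 / 1.19e-6 = 3.59e+08

3.59e+08


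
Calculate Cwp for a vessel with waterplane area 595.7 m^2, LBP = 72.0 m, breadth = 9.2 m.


Formula: Cwp = Aw / (L * B)
Step 1 — L * B = 72.0 * 9.2 = 662.4 m^2
Step 2 — Cwp = 595.7 / 662.4 ≈ 0.89931 (5 s.f.)

0.89931


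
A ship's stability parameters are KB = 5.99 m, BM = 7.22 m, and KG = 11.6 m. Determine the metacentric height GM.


Formula: GM = KB + BM - KG
Step 1 — KM = KB + BM = 5.99 + 7.22 = 13.21 m
Step 2 — GM = KM - KG = 13.21 - 11.6 = 1.61 m

1.61 m


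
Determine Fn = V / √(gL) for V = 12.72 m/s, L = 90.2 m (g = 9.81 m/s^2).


Formula: Fn = V / sqrt(g * L)
Step 1 — g * L = 9.81 * 90.2 = 884.862
Step 2 — sqrt(g * L) = sqrt(884.862) = 29.74663
Step 3 — Fn = 12.72 / 29.74663 ≈ 0.42761 (5 s.f.)

0.42761


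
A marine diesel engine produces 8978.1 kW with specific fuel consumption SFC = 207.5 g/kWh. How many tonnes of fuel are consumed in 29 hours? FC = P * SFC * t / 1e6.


Formula: FC (tonnes) = P * SFC * t / 1,000,000
Step 1 — P * SFC * t = 8978.1 * 207.5 * 29 = 54025716.75 g
Step 2 — FC (tonnes) = 54025716.75 / 1,000,000 ≈ 54.026 tonnes (5 s.f.)

54.026 tonnes


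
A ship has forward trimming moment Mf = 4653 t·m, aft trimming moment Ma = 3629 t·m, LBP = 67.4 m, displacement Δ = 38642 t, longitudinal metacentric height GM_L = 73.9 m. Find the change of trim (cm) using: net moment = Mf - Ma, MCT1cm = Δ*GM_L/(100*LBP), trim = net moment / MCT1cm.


Formula: net trimming moment = Mf - Ma; MCT1cm = Δ*GM_L/(100*LBP); trim = net moment / MCT1cm
Step 1 — net trimming moment = 4653 - 3629 = 1024 t·m
Step 2 — MCT1cm = 38642 * 73.9 / (100 * 67.4) = 423.686 t·m/cm
Step 3 — trim = 1024 / 423.686 ≈ 2.4169 cm (5 s.f.)

2.4169 cm


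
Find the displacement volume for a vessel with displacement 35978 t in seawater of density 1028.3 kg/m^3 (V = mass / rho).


Formula: V = mass / rho
Step 1 — convert tonnes to kg: 35978 t * 1000 = 35978000 kg
Step 2 — V = 35978000 / 1028.3 ≈ 34988 m^3 (5 s.f.)

34988 m^3


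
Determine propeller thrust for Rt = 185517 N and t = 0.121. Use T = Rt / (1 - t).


Formula: T = Rt / (1 - t)
Step 1 — (1 - t) = 1 - 0.121 = 0.879
Step 2 — T = 185517 / 0.879 ≈ 211050 N (5 s.f.)

211050 N


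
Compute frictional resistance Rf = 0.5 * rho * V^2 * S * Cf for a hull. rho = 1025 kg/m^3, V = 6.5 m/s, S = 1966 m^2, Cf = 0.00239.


Formula: Rf = 0.5 * rho * V^2 * S * Cf
Step 1 — V^2 = 6.5^2 = 42.25
Step 2 — 0.5 * rho * V^2 = 0.5 * 1025 * 42.25 = 21653.125
Step 3 — Rf = 21653.125 * 1966 * 0.00239 ≈ 101740 N (5 s.f.)

101740 N


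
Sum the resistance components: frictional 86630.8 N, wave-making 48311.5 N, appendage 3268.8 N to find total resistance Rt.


Formula: Rt = Rf + Rw + Ra
Substituting: Rt = 86630.8 + 48311.5 + 3268.8
Result: Rt = 138211.1 N

138211.1 N


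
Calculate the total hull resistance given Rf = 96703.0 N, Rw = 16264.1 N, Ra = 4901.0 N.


Formula: Rt = Rf + Rw + Ra
Substituting: Rt = 96703.0 + 16264.1 + 4901.0
Result: Rt = 117868.1 N

117868.1 N


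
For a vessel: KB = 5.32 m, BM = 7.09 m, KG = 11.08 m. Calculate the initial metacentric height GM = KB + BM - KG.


Formula: GM = KB + BM - KG
Step 1 — KM = KB + BM = 5.32 + 7.09 = 12.41 m
Step 2 — GM = KM - KG = 12.41 - 11.08 = 1.33 m

1.33 m


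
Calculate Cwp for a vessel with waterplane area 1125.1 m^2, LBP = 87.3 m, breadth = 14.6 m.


Formula: Cwp = Aw / (L * B)
Step 1 — L * B = 87.3 * 14.6 = 1274.58 m^2
Step 2 — Cwp = 1125.1 / 1274.58 ≈ 0.88272 (5 s.f.)

0.88272


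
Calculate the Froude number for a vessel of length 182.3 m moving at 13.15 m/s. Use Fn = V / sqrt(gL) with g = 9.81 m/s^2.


Formula: Fn = V / sqrt(g * L)
Step 1 — g * L = 9.81 * 182.3 = 1788.363
Step 2 — sqrt(g * L) = sqrt(1788.363) = 42.289041
Step 3 — Fn = 13.15 / 42.289041 ≈ 0.31096 (5 s.f.)

0.31096


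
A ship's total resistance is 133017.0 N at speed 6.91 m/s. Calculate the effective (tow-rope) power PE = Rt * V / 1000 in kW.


Formula: PE = Rt * V / 1000 (kW)
Step 1 — PE (W) = 133017.0 * 6.91 = 919147.47 W
Step 2 — PE (kW) = 919147.47 / 1000 ≈ 919.15 kW (5 s.f.)

919.15 kW


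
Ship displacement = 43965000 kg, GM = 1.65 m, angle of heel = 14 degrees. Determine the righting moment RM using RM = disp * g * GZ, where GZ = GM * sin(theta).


Formula: GZ = GM * sin(theta); RM = disp * g * GZ
Step 1 — GZ = 1.65 * sin(14°) = 1.65 * 0.241922 = 0.399171 m
Step 2 — RM = 43965000 * 9.81 * 0.399171 ≈ 172160000 N·m (5 s.f.)

172160000 N·m


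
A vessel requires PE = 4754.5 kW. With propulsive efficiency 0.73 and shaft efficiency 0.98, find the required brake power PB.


Formula: PB = PE / (eta_D * eta_S)
Step 1 — combined efficiency = eta_D * eta_S = 0.73 * 0.98 = 0.7154
Step 2 — PB = 4754.5 / 0.7154 ≈ 6645.9 kW (5 s.f.)

6645.9 kW


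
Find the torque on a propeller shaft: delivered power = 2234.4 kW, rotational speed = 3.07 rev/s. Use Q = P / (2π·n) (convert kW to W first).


Formula: Q = P_W / (2 * pi * n)
Step 1 — P_W = 2234.4 kW * 1000 = 2234400.0 W
Step 2 — 2 * pi * n = 2 * pi * 3.07 = 19.289379
Step 3 — Q = 2234400.0 / 19.289379 ≈ 115840 N·m (5 s.f.)

115840 N·m


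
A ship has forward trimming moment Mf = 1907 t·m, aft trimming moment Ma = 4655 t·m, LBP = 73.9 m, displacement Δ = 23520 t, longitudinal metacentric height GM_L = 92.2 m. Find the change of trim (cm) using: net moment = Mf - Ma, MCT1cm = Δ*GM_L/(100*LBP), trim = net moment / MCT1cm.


Formula: net trimming moment = Mf - Ma; MCT1cm = Δ*GM_L/(100*LBP); trim = net moment / MCT1cm
Step 1 — net trimming moment = 1907 - 4655 = -2748 t·m
Step 2 — MCT1cm = 23520 * 92.2 / (100 * 73.9) = 293.443 t·m/cm
Step 3 — trim = -2748 / 293.443 ≈ -9.3647 cm (5 s.f.)

-9.3647 cm


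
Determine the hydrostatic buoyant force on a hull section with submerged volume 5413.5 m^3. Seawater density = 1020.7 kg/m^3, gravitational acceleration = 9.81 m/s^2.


Formula: Fb = rho * g * V
Substituting: Fb = 1020.7 * 9.81 * 5413.5
Intermediate: 1020.7 * 9.81 = 10013.067
Result: Fb = 10013.067 * 5413.5 ≈ 54206000 N (5 s.f.)

54206000 N


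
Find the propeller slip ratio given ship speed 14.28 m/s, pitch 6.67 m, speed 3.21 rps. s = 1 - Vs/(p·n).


Formula: s = 1 - Vs / (p * n)
Step 1 — p * n = 6.67 * 3.21 = 21.4107
Step 2 — Vs / (p*n) = 14.28 / 21.4107 = 0.666956 (6 d.p.)
Step 3 — s = 1 - 0.666956 = 0.333044

0.333044


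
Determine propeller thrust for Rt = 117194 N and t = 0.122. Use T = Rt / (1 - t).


Formula: T = Rt / (1 - t)
Step 1 — (1 - t) = 1 - 0.122 = 0.878
Step 2 — T = 117194 / 0.878 ≈ 133480 N (5 s.f.)

133480 N


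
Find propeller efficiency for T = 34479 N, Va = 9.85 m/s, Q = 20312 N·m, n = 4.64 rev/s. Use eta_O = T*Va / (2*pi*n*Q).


Formula: eta = T * Va / (2 * pi * n * Q)
Step 1 — numerator = T * Va = 34479 * 9.85 = 339618.15
Step 2 — 2 * pi * n = 2 * pi * 4.64 = 29.15398
Step 3 — denominator = 29.15398 * 20312 = 592175.64
Step 4 — eta = 339618.15 / 592175.64 ≈ 0.57351 (5 s.f.)

0.57351


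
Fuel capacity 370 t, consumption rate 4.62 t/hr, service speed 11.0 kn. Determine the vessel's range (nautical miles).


Formula: endurance = fuel / rate; range = endurance * speed
Step 1 — endurance = 370 / 4.62 = 80.0866 hours
Step 2 — range = 80.0866 * 11.0 ≈ 880.95 nautical miles (5 s.f.)

880.95 NM


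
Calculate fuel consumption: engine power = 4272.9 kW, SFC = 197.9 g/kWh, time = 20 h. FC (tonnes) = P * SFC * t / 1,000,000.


Formula: FC (tonnes) = P * SFC * t / 1,000,000
Step 1 — P * SFC * t = 4272.9 * 197.9 * 20 = 16912138.2 g
Step 2 — FC (tonnes) = 16912138.2 / 1,000,000 ≈ 16.912 tonnes (5 s.f.)

16.912 tonnes


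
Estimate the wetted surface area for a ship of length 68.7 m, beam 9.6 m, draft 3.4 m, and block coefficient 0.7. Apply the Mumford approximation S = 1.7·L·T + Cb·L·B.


Formula: S = 1.7*L*T + V/T with V = Cb*L*B*T, i.e. S = L * (1.7*T + Cb*B)
Step 1 — 1.7*T = 1.7 * 3.4 = 5.78 m
Step 2 — Cb*B = 0.7 * 9.6 = 6.72 m
Step 3 — 1.7*T + Cb*B = 5.78 + 6.72 = 12.5 m
Step 4 — S = 68.7 * 12.5 ≈ 858.75 m^2 (5 s.f.)

858.75 m^2


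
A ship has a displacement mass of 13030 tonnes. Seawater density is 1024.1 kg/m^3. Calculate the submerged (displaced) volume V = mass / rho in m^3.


Formula: V = mass / rho
Step 1 — convert tonnes to kg: 13030 t * 1000 = 13030000 kg
Step 2 — V = 13030000 / 1024.1 ≈ 12723 m^3 (5 s.f.)

12723 m^3


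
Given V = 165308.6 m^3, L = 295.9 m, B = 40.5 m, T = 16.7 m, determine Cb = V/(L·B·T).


Formula: Cb = V / (L * B * T)
Step 1 — L * B * T = 295.9 * 40.5 * 16.7 = 200131.965 m^3
Step 2 — Cb = 165308.6 / 200131.965 ≈ 0.82600 (5 s.f.)

0.82600


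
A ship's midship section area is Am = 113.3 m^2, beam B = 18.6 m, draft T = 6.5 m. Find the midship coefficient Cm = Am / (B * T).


Formula: Cm = Am / (B * T)
Step 1 — B * T = 18.6 * 6.5 = 120.9 m^2
Step 2 — Cm = 113.3 / 120.9 ≈ 0.93714 (5 s.f.)

0.93714


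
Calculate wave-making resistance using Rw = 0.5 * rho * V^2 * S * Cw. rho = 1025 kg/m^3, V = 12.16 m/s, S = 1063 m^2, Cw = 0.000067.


Formula: Rw = 0.5 * rho * V^2 * S * Cw
Step 1 — V^2 = 12.16^2 = 147.8656
Step 2 — 0.5 * rho * V^2 = 0.5 * 1025 * 147.8656 = 75781.12
Step 3 — Rw = 75781.12 * 1063 * 0.000067 ≈ 5397.2 N (5 s.f.)

5397.2 N


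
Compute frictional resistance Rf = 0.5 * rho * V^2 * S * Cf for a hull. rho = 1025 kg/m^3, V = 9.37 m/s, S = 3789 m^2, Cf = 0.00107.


Formula: Rf = 0.5 * rho * V^2 * S * Cf
Step 1 — V^2 = 9.37^2 = 87.7969
Step 2 — 0.5 * rho * V^2 = 0.5 * 1025 * 87.7969 = 44995.91125
Step 3 — Rf = 44995.91125 * 3789 * 0.00107 ≈ 182420 N (5 s.f.)

182420 N


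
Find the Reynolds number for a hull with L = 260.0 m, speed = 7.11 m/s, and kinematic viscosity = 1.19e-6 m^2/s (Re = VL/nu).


Formula: Re = V * L / nu
Step 1 — V * L = 7.11 * 260.0 = 1848.6 m^2/s
Step 2 — Re = 1848.6 / 1.19e-6 = 1.55e+09

1.55e+09


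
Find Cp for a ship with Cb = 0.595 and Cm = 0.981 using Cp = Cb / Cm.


Formula: Cp = Cb / Cm
Substituting: Cp = 0.595 / 0.981
Result: Cp ≈ 0.60652 (5 s.f.)

0.60652


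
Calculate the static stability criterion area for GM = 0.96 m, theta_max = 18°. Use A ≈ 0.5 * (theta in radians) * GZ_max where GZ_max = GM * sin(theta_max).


Formula: GZ_max = GM * sin(theta); Area = 0.5 * theta_rad * GZ_max
Step 1 — GZ_max = 0.96 * sin(18°) = 0.96 * 0.309017 = 0.296656 m
Step 2 — theta_rad = 18 * pi/180 = 0.314159 rad
Step 3 — Area = 0.5 * 0.314159 * 0.296656 ≈ 0.046599 m·rad (5 s.f.)

0.046599 m·rad


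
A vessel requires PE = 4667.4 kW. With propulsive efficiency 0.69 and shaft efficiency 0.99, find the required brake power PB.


Formula: PB = PE / (eta_D * eta_S)
Step 1 — combined efficiency = eta_D * eta_S = 0.69 * 0.99 = 0.6831
Step 2 — PB = 4667.4 / 0.6831 ≈ 6832.7 kW (5 s.f.)

6832.7 kW


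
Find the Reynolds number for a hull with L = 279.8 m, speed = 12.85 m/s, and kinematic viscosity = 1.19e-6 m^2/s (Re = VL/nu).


Formula: Re = V * L / nu
Step 1 — V * L = 12.85 * 279.8 = 3595.43 m^2/s
Step 2 — Re = 3595.43 / 1.19e-6 = 3.02e+09

3.02e+09


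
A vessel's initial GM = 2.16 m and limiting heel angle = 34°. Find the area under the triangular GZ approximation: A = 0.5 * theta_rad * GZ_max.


Formula: GZ_max = GM * sin(theta); Area = 0.5 * theta_rad * GZ_max
Step 1 — GZ_max = 2.16 * sin(34°) = 2.16 * 0.559193 = 1.207857 m
Step 2 — theta_rad = 34 * pi/180 = 0.593412 rad
Step 3 — Area = 0.5 * 0.593412 * 1.207857 ≈ 0.35838 m·rad (5 s.f.)

0.35838 m·rad


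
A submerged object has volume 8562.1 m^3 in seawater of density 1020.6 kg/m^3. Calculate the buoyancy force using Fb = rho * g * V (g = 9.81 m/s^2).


Formula: Fb = rho * g * V
Substituting: Fb = 1020.6 * 9.81 * 8562.1
Intermediate: 1020.6 * 9.81 = 10012.086
Result: Fb = 10012.086 * 8562.1 ≈ 85724000 N (5 s.f.)

85724000 N


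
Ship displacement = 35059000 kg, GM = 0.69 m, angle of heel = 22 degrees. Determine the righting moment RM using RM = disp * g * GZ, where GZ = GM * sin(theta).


Formula: GZ = GM * sin(theta); RM = disp * g * GZ
Step 1 — GZ = 0.69 * sin(22°) = 0.69 * 0.374607 = 0.258479 m
Step 2 — RM = 35059000 * 9.81 * 0.258479 ≈ 88898000 N·m (5 s.f.)

88898000 N·m


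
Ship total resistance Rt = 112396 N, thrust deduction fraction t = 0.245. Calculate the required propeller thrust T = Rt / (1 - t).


Formula: T = Rt / (1 - t)
Step 1 — (1 - t) = 1 - 0.245 = 0.755
Step 2 — T = 112396 / 0.755 ≈ 148870 N (5 s.f.)

148870 N


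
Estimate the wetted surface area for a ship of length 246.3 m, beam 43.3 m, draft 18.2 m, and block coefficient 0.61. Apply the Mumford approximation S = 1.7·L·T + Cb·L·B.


Formula: S = 1.7*L*T + V/T with V = Cb*L*B*T, i.e. S = L * (1.7*T + Cb*B)
Step 1 — 1.7*T = 1.7 * 18.2 = 30.94 m
Step 2 — Cb*B = 0.61 * 43.3 = 26.413 m
Step 3 — 1.7*T + Cb*B = 30.94 + 26.413 = 57.353 m
Step 4 — S = 246.3 * 57.353 ≈ 14126 m^2 (5 s.f.)

14126 m^2


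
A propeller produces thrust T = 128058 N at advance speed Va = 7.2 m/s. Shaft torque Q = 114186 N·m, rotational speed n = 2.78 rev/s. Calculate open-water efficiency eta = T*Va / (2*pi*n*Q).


Formula: eta = T * Va / (2 * pi * n * Q)
Step 1 — numerator = T * Va = 128058 * 7.2 = 922017.6
Step 2 — 2 * pi * n = 2 * pi * 2.78 = 17.467255
Step 3 — denominator = 17.467255 * 114186 = 1994515.98
Step 4 — eta = 922017.6 / 1994515.98 ≈ 0.46228 (5 s.f.)

0.46228
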